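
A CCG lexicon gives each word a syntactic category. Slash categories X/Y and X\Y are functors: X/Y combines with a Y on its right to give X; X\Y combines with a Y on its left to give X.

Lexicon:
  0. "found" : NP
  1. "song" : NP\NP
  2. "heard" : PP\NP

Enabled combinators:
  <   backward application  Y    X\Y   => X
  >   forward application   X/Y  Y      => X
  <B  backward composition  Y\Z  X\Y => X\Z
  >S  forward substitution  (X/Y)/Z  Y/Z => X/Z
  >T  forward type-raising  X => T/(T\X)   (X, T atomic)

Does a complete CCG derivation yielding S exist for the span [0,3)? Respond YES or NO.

NO

NP NP\NP PP\NP
CKY chart[0,3] = {N/(N\PP), NP/(NP\PP), PP, PP/(PP\PP), S/(S\PP)}; S ∉ chart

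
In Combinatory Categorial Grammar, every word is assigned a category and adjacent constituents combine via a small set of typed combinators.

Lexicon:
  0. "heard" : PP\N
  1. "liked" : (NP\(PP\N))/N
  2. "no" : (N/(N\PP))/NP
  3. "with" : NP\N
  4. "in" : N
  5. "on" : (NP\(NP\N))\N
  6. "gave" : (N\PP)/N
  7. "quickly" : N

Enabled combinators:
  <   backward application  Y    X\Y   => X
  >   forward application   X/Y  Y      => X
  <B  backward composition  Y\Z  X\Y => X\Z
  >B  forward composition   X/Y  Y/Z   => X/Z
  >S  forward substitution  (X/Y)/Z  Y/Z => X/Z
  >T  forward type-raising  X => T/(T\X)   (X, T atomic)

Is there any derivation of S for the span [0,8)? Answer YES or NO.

PP\N (NP\(PP\N))/N (N/(N\PP))/NP NP\N N (NP\(NP\N))\N (N\PP)/N N
CKY chart[0,8] = {N/(N\NP), NP, NP/(NP\NP), PP/(PP\NP), S/(S\NP)}; S ∉ chart

NO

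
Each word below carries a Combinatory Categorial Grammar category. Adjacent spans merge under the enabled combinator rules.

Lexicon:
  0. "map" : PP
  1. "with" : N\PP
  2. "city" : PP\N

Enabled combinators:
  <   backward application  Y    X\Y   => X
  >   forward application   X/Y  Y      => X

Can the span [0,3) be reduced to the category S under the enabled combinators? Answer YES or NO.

PP N\PP PP\N
CKY chart[0,3] = {PP}; S ∉ chart

NO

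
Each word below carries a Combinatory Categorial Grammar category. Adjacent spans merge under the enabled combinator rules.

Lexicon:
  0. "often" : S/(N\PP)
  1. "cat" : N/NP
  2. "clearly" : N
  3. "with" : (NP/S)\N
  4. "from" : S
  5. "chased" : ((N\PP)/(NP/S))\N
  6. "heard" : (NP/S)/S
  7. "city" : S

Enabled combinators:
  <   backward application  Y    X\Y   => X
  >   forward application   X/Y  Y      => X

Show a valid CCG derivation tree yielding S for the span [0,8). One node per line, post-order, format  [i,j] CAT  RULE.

[0,1] S/(N\PP)  lex  "often"
[1,2] N/NP  lex  "cat"
[2,3] N  lex  "clearly"
[3,4] (NP/S)\N  lex  "with"
[2,4] NP/S  <  k=3
[4,5] S  lex  "from"
[2,5] NP  >  k=4
[1,5] N  >  k=2
[5,6] ((N\PP)/(NP/S))\N  lex  "chased"
[1,6] (N\PP)/(NP/S)  <  k=5
[6,7] (NP/S)/S  lex  "heard"
[7,8] S  lex  "city"
[6,8] NP/S  >  k=7
[1,8] N\PP  >  k=6
[0,8] S  >  k=1

[0,8] S   >
  [0,1] "often" : S/(N\PP)
  [1,8] N\PP   >
    [1,6] (N\PP)/(NP/S)   <
      [1,5] N   >
        [1,2] "cat" : N/NP
        [2,5] NP   >
          [2,4] NP/S   <
            [2,3] "clearly" : N
            [3,4] "with" : (NP/S)\N
          [4,5] "from" : S
      [5,6] "chased" : ((N\PP)/(NP/S))\N
    [6,8] NP/S   >
      [6,7] "heard" : (NP/S)/S
      [7,8] "city" : S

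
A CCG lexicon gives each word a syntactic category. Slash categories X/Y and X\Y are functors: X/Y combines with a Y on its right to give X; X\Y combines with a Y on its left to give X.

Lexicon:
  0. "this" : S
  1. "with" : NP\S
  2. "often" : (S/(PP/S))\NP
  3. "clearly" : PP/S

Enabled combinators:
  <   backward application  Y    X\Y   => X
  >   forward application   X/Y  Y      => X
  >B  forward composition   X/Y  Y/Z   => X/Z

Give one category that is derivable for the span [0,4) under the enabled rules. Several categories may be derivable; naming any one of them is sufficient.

[0,4] S   >
  [0,3] S/(PP/S)   <
    [0,2] NP   <
      [0,1] "this" : S
      [1,2] "with" : NP\S
    [2,3] "often" : (S/(PP/S))\NP
  [3,4] "clearly" : PP/S

S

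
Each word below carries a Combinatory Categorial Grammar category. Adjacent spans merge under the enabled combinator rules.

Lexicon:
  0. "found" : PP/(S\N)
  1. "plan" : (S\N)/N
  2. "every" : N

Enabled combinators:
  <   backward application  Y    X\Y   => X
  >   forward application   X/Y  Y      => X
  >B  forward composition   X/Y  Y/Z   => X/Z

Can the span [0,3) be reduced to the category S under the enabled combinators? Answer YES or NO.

NO

PP/(S\N) (S\N)/N N
CKY chart[0,3] = {PP}; S ∉ chart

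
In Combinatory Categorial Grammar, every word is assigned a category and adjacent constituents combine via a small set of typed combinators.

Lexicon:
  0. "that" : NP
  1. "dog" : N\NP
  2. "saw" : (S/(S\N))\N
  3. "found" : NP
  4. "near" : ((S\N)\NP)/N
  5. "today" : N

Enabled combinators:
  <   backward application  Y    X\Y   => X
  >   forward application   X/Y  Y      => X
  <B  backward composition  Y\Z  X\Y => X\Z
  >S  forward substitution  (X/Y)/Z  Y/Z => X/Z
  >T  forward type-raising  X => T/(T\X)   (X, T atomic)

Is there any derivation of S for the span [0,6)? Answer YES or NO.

[0,6] S   >
  [0,3] S/(S\N)   <
    [0,2] N   <
      [0,1] "that" : NP
      [1,2] "dog" : N\NP
    [2,3] "saw" : (S/(S\N))\N
  [3,6] S\N   <
    [3,4] "found" : NP
    [4,6] (S\N)\NP   >
      [4,5] "near" : ((S\N)\NP)/N
      [5,6] "today" : N

YES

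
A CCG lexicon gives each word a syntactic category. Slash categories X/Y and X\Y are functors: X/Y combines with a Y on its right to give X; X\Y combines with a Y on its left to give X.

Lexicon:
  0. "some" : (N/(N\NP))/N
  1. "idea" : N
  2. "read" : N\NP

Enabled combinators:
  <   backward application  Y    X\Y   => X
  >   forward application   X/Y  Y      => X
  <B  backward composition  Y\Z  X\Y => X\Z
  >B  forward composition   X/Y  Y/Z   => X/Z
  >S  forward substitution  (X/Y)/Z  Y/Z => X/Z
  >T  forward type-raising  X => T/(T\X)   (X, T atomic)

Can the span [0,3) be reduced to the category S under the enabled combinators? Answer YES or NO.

NO

(N/(N\NP))/N N N\NP
CKY chart[0,3] = {N, N/(N\N), NP/(NP\N), PP/(PP\N), S/(S\N)}; S ∉ chart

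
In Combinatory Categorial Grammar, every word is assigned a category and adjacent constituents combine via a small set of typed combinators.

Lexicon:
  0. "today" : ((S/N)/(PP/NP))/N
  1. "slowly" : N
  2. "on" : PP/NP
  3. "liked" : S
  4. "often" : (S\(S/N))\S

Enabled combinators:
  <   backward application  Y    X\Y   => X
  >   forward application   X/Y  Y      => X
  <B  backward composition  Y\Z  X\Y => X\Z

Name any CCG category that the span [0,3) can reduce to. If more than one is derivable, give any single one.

S/N

[0,5] S   <
  [0,3] S/N   >
    [0,2] (S/N)/(PP/NP)   >
      [0,1] "today" : ((S/N)/(PP/NP))/N
      [1,2] "slowly" : N
    [2,3] "on" : PP/NP
  [3,5] S\(S/N)   <
    [3,4] "liked" : S
    [4,5] "often" : (S\(S/N))\S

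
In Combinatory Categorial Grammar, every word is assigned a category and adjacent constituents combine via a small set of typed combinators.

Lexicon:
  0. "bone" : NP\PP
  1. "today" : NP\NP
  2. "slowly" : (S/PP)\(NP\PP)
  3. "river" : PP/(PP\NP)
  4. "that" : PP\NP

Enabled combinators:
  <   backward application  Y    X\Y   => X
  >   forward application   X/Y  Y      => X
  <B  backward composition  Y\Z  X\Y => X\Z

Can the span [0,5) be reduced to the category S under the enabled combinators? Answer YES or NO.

YES

[0,5] S   >
  [0,3] S/PP   <
    [0,2] NP\PP   <B
      [0,1] "bone" : NP\PP
      [1,2] "today" : NP\NP
    [2,3] "slowly" : (S/PP)\(NP\PP)
  [3,5] PP   >
    [3,4] "river" : PP/(PP\NP)
    [4,5] "that" : PP\NP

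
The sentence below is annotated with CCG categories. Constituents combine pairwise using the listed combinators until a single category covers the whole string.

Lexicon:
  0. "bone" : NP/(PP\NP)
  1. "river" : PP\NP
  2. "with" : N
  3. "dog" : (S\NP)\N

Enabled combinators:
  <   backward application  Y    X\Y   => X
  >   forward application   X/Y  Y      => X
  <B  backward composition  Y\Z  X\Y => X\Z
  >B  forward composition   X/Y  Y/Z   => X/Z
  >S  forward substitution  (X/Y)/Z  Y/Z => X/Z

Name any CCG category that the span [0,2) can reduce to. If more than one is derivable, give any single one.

[0,4] S   <
  [0,2] NP   >
    [0,1] "bone" : NP/(PP\NP)
    [1,2] "river" : PP\NP
  [2,4] S\NP   <
    [2,3] "with" : N
    [3,4] "dog" : (S\NP)\N

NP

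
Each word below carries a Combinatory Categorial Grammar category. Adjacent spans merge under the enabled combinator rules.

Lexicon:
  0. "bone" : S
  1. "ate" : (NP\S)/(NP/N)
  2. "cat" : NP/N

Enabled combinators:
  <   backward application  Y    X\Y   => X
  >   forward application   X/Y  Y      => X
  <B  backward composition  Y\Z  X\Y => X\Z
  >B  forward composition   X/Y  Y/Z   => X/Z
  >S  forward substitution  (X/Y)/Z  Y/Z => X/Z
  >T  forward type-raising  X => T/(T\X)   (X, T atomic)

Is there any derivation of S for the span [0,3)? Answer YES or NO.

S (NP\S)/(NP/N) NP/N
CKY chart[0,3] = {N/(N\NP), NP, NP/(NP\NP), PP/(PP\NP), S/(S\NP)}; S ∉ chart

NO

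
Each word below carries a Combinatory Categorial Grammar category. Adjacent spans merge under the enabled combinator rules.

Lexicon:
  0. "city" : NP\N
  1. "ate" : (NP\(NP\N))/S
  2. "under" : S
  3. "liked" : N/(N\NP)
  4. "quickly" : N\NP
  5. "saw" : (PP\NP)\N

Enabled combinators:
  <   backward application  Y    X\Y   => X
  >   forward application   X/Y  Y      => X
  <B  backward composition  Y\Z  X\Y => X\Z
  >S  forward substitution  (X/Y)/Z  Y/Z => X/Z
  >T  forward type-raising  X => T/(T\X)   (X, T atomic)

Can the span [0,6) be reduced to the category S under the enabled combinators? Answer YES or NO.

NO

NP\N (NP\(NP\N))/S S N/(N\NP) N\NP (PP\NP)\N
CKY chart[0,6] = {N/(N\PP), NP/(NP\PP), PP, PP/(PP\PP), S/(S\PP)}; S ∉ chart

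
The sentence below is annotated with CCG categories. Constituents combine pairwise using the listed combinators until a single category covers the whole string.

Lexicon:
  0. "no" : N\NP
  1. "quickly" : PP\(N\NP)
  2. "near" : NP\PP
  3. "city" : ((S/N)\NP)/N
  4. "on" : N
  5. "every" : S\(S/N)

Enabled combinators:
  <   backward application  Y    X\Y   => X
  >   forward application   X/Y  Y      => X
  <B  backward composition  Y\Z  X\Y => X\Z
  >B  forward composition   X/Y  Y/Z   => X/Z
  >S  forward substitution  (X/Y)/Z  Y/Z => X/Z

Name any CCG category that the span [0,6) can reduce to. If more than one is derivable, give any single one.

[0,6] S   <
  [0,3] NP   <
    [0,2] PP   <
      [0,1] "no" : N\NP
      [1,2] "quickly" : PP\(N\NP)
    [2,3] "near" : NP\PP
  [3,6] S\NP   <B
    [3,5] (S/N)\NP   >
      [3,4] "city" : ((S/N)\NP)/N
      [4,5] "on" : N
    [5,6] "every" : S\(S/N)

S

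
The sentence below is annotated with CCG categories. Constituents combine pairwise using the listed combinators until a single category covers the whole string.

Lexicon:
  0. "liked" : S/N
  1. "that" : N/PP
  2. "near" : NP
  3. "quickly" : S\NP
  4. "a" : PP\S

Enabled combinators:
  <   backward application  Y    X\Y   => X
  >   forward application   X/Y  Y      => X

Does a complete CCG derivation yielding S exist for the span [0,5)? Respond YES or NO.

[0,5] S   >
  [0,1] "liked" : S/N
  [1,5] N   >
    [1,2] "that" : N/PP
    [2,5] PP   <
      [2,4] S   <
        [2,3] "near" : NP
        [3,4] "quickly" : S\NP
      [4,5] "a" : PP\S

YES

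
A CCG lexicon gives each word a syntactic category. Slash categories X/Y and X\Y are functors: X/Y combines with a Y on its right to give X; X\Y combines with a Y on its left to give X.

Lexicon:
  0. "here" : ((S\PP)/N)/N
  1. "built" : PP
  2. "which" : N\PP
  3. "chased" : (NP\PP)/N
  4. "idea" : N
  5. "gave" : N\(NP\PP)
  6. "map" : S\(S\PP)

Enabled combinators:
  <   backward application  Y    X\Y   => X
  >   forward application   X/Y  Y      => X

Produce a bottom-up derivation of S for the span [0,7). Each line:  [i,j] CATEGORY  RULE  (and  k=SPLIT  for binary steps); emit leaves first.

[0,7] S   <
  [0,6] S\PP   >
    [0,3] (S\PP)/N   >
      [0,1] "here" : ((S\PP)/N)/N
      [1,3] N   <
        [1,2] "built" : PP
        [2,3] "which" : N\PP
    [3,6] N   <
      [3,5] NP\PP   >
        [3,4] "chased" : (NP\PP)/N
        [4,5] "idea" : N
      [5,6] "gave" : N\(NP\PP)
  [6,7] "map" : S\(S\PP)

[0,1] ((S\PP)/N)/N  lex  "here"
[1,2] PP  lex  "built"
[2,3] N\PP  lex  "which"
[1,3] N  <  k=2
[0,3] (S\PP)/N  >  k=1
[3,4] (NP\PP)/N  lex  "chased"
[4,5] N  lex  "idea"
[3,5] NP\PP  >  k=4
[5,6] N\(NP\PP)  lex  "gave"
[3,6] N  <  k=5
[0,6] S\PP  >  k=3
[6,7] S\(S\PP)  lex  "map"
[0,7] S  <  k=6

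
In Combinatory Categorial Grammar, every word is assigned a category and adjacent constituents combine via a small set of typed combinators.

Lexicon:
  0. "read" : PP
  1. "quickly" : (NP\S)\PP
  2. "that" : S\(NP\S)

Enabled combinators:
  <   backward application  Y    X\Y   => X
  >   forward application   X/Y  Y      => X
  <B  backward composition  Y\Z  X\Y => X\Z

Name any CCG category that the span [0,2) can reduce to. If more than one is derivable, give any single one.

[0,3] S   <
  [0,2] NP\S   <
    [0,1] "read" : PP
    [1,2] "quickly" : (NP\S)\PP
  [2,3] "that" : S\(NP\S)

NP\S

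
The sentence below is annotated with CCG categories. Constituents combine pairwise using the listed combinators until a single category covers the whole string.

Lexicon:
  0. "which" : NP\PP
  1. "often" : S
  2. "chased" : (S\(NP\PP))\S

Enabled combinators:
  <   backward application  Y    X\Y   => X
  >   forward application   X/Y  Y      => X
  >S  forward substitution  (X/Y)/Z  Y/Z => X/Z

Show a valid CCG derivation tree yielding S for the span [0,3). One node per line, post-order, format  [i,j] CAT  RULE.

[0,3] S   <
  [0,1] "which" : NP\PP
  [1,3] S\(NP\PP)   <
    [1,2] "often" : S
    [2,3] "chased" : (S\(NP\PP))\S

[0,1] NP\PP  lex  "which"
[1,2] S  lex  "often"
[2,3] (S\(NP\PP))\S  lex  "chased"
[1,3] S\(NP\PP)  <  k=2
[0,3] S  <  k=1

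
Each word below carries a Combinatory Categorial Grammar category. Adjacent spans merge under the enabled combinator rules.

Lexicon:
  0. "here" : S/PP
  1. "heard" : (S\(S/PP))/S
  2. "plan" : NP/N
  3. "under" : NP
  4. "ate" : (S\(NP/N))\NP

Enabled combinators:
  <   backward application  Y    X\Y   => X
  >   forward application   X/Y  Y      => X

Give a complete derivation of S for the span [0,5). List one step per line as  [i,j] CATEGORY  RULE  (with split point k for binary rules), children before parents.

[0,1] S/PP  lex  "here"
[1,2] (S\(S/PP))/S  lex  "heard"
[2,3] NP/N  lex  "plan"
[3,4] NP  lex  "under"
[4,5] (S\(NP/N))\NP  lex  "ate"
[3,5] S\(NP/N)  <  k=4
[2,5] S  <  k=3
[1,5] S\(S/PP)  >  k=2
[0,5] S  <  k=1

[0,5] S   <
  [0,1] "here" : S/PP
  [1,5] S\(S/PP)   >
    [1,2] "heard" : (S\(S/PP))/S
    [2,5] S   <
      [2,3] "plan" : NP/N
      [3,5] S\(NP/N)   <
        [3,4] "under" : NP
        [4,5] "ate" : (S\(NP/N))\NP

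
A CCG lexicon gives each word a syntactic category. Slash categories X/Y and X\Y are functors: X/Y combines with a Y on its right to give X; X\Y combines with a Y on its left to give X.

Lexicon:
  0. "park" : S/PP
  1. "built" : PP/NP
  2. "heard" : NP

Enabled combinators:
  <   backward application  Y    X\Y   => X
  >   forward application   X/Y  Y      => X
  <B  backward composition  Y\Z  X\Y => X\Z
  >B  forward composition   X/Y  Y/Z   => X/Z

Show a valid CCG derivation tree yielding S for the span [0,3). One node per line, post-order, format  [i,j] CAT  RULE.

[0,1] S/PP  lex  "park"
[1,2] PP/NP  lex  "built"
[2,3] NP  lex  "heard"
[1,3] PP  >  k=2
[0,3] S  >  k=1

[0,3] S   >
  [0,1] "park" : S/PP
  [1,3] PP   >
    [1,2] "built" : PP/NP
    [2,3] "heard" : NP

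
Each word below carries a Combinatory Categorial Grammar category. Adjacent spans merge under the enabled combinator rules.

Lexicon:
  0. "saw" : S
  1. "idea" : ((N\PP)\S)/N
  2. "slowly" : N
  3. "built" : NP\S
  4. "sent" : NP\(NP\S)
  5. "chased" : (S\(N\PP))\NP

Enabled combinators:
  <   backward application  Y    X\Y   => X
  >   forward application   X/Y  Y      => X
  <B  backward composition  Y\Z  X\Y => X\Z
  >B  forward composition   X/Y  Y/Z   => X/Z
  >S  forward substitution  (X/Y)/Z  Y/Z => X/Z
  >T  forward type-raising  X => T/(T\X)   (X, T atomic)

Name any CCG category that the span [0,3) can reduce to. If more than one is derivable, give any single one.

N\PP

[0,6] S   <
  [0,3] N\PP   <
    [0,1] "saw" : S
    [1,3] (N\PP)\S   >
      [1,2] "idea" : ((N\PP)\S)/N
      [2,3] "slowly" : N
  [3,6] S\(N\PP)   <
    [3,5] NP   <
      [3,4] "built" : NP\S
      [4,5] "sent" : NP\(NP\S)
    [5,6] "chased" : (S\(N\PP))\NP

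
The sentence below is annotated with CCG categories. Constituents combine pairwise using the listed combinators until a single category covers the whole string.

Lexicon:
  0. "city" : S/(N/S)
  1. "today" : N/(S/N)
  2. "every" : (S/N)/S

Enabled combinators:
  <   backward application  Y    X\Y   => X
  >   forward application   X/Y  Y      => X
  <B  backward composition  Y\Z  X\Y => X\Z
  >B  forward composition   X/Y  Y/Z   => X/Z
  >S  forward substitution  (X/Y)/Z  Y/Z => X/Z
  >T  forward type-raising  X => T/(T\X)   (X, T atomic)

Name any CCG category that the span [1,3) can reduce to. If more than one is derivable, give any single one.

[0,3] S   >
  [0,1] "city" : S/(N/S)
  [1,3] N/S   >B
    [1,2] "today" : N/(S/N)
    [2,3] "every" : (S/N)/S

N/S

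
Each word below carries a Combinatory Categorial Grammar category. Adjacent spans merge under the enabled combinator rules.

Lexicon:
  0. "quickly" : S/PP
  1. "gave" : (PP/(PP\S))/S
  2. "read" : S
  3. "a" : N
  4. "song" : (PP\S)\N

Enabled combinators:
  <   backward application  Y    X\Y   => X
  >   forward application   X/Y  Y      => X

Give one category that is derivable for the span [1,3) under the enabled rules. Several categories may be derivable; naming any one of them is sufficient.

PP/(PP\S)

[0,5] S   >
  [0,1] "quickly" : S/PP
  [1,5] PP   >
    [1,3] PP/(PP\S)   >
      [1,2] "gave" : (PP/(PP\S))/S
      [2,3] "read" : S
    [3,5] PP\S   <
      [3,4] "a" : N
      [4,5] "song" : (PP\S)\N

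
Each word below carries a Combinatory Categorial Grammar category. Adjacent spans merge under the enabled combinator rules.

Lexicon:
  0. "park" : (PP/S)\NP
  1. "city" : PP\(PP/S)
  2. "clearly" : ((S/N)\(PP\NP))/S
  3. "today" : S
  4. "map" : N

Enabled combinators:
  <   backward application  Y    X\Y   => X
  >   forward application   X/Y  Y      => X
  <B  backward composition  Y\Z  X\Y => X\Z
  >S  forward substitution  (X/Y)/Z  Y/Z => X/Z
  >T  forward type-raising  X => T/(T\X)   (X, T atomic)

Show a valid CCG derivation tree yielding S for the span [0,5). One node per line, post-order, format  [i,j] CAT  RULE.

[0,5] S   >
  [0,4] S/N   <
    [0,2] PP\NP   <B
      [0,1] "park" : (PP/S)\NP
      [1,2] "city" : PP\(PP/S)
    [2,4] (S/N)\(PP\NP)   >
      [2,3] "clearly" : ((S/N)\(PP\NP))/S
      [3,4] "today" : S
  [4,5] "map" : N

[0,1] (PP/S)\NP  lex  "park"
[1,2] PP\(PP/S)  lex  "city"
[0,2] PP\NP  <B  k=1
[2,3] ((S/N)\(PP\NP))/S  lex  "clearly"
[3,4] S  lex  "today"
[2,4] (S/N)\(PP\NP)  >  k=3
[0,4] S/N  <  k=2
[4,5] N  lex  "map"
[0,5] S  >  k=4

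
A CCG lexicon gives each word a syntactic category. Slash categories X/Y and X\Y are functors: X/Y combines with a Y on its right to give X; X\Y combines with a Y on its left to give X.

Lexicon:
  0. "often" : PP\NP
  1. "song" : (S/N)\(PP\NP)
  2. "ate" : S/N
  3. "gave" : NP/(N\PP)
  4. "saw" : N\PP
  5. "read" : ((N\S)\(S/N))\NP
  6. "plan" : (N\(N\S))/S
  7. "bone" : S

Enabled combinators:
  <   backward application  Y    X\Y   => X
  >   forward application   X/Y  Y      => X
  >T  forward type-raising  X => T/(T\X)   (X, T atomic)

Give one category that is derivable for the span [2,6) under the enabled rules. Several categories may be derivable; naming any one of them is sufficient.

N\S

[0,8] S   >
  [0,2] S/N   <
    [0,1] "often" : PP\NP
    [1,2] "song" : (S/N)\(PP\NP)
  [2,8] N   <
    [2,6] N\S   <
      [2,3] "ate" : S/N
      [3,6] (N\S)\(S/N)   <
        [3,5] NP   >
          [3,4] "gave" : NP/(N\PP)
          [4,5] "saw" : N\PP
        [5,6] "read" : ((N\S)\(S/N))\NP
    [6,8] N\(N\S)   >
      [6,7] "plan" : (N\(N\S))/S
      [7,8] "bone" : S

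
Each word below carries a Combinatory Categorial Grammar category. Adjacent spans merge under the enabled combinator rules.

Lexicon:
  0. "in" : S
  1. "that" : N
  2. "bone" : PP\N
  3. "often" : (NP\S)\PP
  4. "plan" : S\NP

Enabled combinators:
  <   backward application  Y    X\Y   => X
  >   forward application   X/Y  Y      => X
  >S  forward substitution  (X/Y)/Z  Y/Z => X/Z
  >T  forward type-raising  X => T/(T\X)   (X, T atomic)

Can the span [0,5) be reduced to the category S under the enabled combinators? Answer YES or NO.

[0,5] S   <
  [0,4] NP   <
    [0,1] "in" : S
    [1,4] NP\S   <
      [1,3] PP   <
        [1,2] "that" : N
        [2,3] "bone" : PP\N
      [3,4] "often" : (NP\S)\PP
  [4,5] "plan" : S\NP

YES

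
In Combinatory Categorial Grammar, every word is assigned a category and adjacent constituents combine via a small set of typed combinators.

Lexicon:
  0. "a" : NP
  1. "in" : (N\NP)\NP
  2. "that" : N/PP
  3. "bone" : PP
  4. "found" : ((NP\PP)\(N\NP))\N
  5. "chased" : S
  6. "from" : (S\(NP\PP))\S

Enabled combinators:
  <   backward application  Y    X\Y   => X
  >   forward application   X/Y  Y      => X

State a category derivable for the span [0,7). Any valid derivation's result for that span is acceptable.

S

[0,7] S   <
  [0,5] NP\PP   <
    [0,2] N\NP   <
      [0,1] "a" : NP
      [1,2] "in" : (N\NP)\NP
    [2,5] (NP\PP)\(N\NP)   <
      [2,4] N   >
        [2,3] "that" : N/PP
        [3,4] "bone" : PP
      [4,5] "found" : ((NP\PP)\(N\NP))\N
  [5,7] S\(NP\PP)   <
    [5,6] "chased" : S
    [6,7] "from" : (S\(NP\PP))\S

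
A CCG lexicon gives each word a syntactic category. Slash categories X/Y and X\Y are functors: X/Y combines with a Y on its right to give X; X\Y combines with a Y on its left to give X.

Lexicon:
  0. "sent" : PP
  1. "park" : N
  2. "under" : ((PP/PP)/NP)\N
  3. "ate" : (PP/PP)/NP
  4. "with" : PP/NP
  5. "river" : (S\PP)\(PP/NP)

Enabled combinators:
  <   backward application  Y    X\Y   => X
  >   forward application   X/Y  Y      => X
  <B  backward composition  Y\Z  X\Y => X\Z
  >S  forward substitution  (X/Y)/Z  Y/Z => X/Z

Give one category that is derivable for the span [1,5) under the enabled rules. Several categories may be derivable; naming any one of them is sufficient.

[0,6] S   <
  [0,1] "sent" : PP
  [1,6] S\PP   <
    [1,5] PP/NP   >S
      [1,3] (PP/PP)/NP   <
        [1,2] "park" : N
        [2,3] "under" : ((PP/PP)/NP)\N
      [3,5] PP/NP   >S
        [3,4] "ate" : (PP/PP)/NP
        [4,5] "with" : PP/NP
    [5,6] "river" : (S\PP)\(PP/NP)

PP/NP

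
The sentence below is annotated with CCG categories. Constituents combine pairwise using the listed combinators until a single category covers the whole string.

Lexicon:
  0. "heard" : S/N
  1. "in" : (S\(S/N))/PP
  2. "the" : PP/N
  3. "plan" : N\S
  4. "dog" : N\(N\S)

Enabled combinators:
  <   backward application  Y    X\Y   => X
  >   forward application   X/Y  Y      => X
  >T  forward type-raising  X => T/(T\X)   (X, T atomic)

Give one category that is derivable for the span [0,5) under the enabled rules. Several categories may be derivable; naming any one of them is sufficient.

[0,5] S   <
  [0,1] "heard" : S/N
  [1,5] S\(S/N)   >
    [1,2] "in" : (S\(S/N))/PP
    [2,5] PP   >
      [2,3] "the" : PP/N
      [3,5] N   <
        [3,4] "plan" : N\S
        [4,5] "dog" : N\(N\S)

S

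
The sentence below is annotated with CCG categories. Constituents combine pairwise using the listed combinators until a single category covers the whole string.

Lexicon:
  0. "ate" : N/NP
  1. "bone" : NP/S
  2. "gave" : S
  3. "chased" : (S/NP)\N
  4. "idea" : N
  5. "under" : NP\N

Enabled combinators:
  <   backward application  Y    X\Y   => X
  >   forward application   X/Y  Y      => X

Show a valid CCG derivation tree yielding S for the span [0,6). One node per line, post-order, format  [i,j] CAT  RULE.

[0,1] N/NP  lex  "ate"
[1,2] NP/S  lex  "bone"
[2,3] S  lex  "gave"
[1,3] NP  >  k=2
[0,3] N  >  k=1
[3,4] (S/NP)\N  lex  "chased"
[0,4] S/NP  <  k=3
[4,5] N  lex  "idea"
[5,6] NP\N  lex  "under"
[4,6] NP  <  k=5
[0,6] S  >  k=4

[0,6] S   >
  [0,4] S/NP   <
    [0,3] N   >
      [0,1] "ate" : N/NP
      [1,3] NP   >
        [1,2] "bone" : NP/S
        [2,3] "gave" : S
    [3,4] "chased" : (S/NP)\N
  [4,6] NP   <
    [4,5] "idea" : N
    [5,6] "under" : NP\N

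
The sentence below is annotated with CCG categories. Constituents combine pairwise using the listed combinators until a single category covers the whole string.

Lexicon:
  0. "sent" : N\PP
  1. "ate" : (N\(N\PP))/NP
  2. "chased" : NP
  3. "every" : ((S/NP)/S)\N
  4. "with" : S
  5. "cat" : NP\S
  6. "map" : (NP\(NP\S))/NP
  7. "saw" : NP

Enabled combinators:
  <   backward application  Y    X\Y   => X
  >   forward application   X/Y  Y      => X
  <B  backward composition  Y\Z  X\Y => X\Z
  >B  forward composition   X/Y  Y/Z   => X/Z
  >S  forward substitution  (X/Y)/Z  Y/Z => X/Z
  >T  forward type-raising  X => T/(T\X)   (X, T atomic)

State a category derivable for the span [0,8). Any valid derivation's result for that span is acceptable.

S

[0,8] S   >
  [0,5] S/NP   >
    [0,4] (S/NP)/S   <
      [0,3] N   <
        [0,1] "sent" : N\PP
        [1,3] N\(N\PP)   >
          [1,2] "ate" : (N\(N\PP))/NP
          [2,3] "chased" : NP
      [3,4] "every" : ((S/NP)/S)\N
    [4,5] "with" : S
  [5,8] NP   <
    [5,6] "cat" : NP\S
    [6,8] NP\(NP\S)   >
      [6,7] "map" : (NP\(NP\S))/NP
      [7,8] "saw" : NP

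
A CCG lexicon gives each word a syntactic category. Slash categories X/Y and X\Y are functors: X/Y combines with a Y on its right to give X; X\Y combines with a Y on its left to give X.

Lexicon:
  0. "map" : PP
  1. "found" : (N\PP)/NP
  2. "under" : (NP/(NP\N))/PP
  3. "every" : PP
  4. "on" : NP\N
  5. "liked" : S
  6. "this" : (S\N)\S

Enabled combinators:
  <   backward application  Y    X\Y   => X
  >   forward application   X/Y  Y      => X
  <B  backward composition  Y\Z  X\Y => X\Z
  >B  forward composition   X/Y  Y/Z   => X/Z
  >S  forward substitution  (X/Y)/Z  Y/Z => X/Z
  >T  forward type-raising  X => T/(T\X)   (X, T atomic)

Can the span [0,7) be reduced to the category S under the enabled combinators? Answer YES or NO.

[0,7] S   <
  [0,1] "map" : PP
  [1,7] S\PP   <B
    [1,5] N\PP   >
      [1,2] "found" : (N\PP)/NP
      [2,5] NP   >
        [2,4] NP/(NP\N)   >
          [2,3] "under" : (NP/(NP\N))/PP
          [3,4] "every" : PP
        [4,5] "on" : NP\N
    [5,7] S\N   <
      [5,6] "liked" : S
      [6,7] "this" : (S\N)\S

YES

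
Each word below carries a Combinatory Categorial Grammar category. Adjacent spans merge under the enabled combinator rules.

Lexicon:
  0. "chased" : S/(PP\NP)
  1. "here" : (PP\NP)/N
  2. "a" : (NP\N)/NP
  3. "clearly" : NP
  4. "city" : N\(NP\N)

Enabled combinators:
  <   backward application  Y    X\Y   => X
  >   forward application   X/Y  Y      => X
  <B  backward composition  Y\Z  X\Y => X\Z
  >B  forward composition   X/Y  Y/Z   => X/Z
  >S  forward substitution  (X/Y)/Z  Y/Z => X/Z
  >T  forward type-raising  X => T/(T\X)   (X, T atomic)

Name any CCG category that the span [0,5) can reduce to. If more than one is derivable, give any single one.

S

[0,5] S   >
  [0,1] "chased" : S/(PP\NP)
  [1,5] PP\NP   >
    [1,2] "here" : (PP\NP)/N
    [2,5] N   <
      [2,4] NP\N   >
        [2,3] "a" : (NP\N)/NP
        [3,4] "clearly" : NP
      [4,5] "city" : N\(NP\N)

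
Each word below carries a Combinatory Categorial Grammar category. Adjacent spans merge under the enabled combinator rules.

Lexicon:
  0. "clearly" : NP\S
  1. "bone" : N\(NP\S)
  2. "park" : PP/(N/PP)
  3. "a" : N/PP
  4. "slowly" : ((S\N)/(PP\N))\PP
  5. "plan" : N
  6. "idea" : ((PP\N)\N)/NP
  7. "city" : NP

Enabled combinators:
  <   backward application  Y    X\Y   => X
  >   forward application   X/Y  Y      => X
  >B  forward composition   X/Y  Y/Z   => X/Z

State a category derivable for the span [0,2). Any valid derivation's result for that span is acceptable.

[0,8] S   <
  [0,2] N   <
    [0,1] "clearly" : NP\S
    [1,2] "bone" : N\(NP\S)
  [2,8] S\N   >
    [2,5] (S\N)/(PP\N)   <
      [2,4] PP   >
        [2,3] "park" : PP/(N/PP)
        [3,4] "a" : N/PP
      [4,5] "slowly" : ((S\N)/(PP\N))\PP
    [5,8] PP\N   <
      [5,6] "plan" : N
      [6,8] (PP\N)\N   >
        [6,7] "idea" : ((PP\N)\N)/NP
        [7,8] "city" : NP

N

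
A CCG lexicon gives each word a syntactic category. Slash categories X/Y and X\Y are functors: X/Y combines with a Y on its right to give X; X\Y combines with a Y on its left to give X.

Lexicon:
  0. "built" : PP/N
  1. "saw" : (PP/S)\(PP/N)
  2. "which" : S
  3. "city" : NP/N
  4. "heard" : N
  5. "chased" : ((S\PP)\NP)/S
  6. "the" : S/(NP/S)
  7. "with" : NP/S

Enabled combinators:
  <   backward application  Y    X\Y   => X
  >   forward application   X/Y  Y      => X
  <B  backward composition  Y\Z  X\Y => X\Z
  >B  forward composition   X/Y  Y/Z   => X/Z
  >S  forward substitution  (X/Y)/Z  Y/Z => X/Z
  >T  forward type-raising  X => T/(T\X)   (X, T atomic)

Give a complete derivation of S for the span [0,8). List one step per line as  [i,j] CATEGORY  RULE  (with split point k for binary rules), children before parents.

[0,1] PP/N  lex  "built"
[1,2] (PP/S)\(PP/N)  lex  "saw"
[0,2] PP/S  <  k=1
[2,3] S  lex  "which"
[0,3] PP  >  k=2
[3,4] NP/N  lex  "city"
[4,5] N  lex  "heard"
[3,5] NP  >  k=4
[5,6] ((S\PP)\NP)/S  lex  "chased"
[6,7] S/(NP/S)  lex  "the"
[7,8] NP/S  lex  "with"
[6,8] S  >  k=7
[5,8] (S\PP)\NP  >  k=6
[3,8] S\PP  <  k=5
[0,8] S  <  k=3

[0,8] S   <
  [0,3] PP   >
    [0,2] PP/S   <
      [0,1] "built" : PP/N
      [1,2] "saw" : (PP/S)\(PP/N)
    [2,3] "which" : S
  [3,8] S\PP   <
    [3,5] NP   >
      [3,4] "city" : NP/N
      [4,5] "heard" : N
    [5,8] (S\PP)\NP   >
      [5,6] "chased" : ((S\PP)\NP)/S
      [6,8] S   >
        [6,7] "the" : S/(NP/S)
        [7,8] "with" : NP/S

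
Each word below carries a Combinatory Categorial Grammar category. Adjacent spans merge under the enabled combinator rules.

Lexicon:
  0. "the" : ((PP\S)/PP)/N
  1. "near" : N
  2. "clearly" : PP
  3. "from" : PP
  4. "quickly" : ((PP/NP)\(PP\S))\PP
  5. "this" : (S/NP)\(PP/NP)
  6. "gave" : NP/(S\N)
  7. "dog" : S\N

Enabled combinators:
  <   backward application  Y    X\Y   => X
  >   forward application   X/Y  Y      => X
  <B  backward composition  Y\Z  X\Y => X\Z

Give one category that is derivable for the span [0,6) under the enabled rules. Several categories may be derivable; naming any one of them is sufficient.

[0,8] S   >
  [0,6] S/NP   <
    [0,5] PP/NP   <
      [0,3] PP\S   >
        [0,2] (PP\S)/PP   >
          [0,1] "the" : ((PP\S)/PP)/N
          [1,2] "near" : N
        [2,3] "clearly" : PP
      [3,5] (PP/NP)\(PP\S)   <
        [3,4] "from" : PP
        [4,5] "quickly" : ((PP/NP)\(PP\S))\PP
    [5,6] "this" : (S/NP)\(PP/NP)
  [6,8] NP   >
    [6,7] "gave" : NP/(S\N)
    [7,8] "dog" : S\N

S/NP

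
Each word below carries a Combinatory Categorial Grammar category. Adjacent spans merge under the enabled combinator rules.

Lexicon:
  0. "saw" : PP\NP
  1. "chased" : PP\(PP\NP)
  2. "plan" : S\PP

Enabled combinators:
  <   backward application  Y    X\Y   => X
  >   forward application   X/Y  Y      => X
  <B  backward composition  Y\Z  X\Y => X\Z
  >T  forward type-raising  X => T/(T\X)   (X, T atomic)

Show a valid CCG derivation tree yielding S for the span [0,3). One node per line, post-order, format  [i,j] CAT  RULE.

[0,3] S   <
  [0,2] PP   <
    [0,1] "saw" : PP\NP
    [1,2] "chased" : PP\(PP\NP)
  [2,3] "plan" : S\PP

[0,1] PP\NP  lex  "saw"
[1,2] PP\(PP\NP)  lex  "chased"
[0,2] PP  <  k=1
[2,3] S\PP  lex  "plan"
[0,3] S  <  k=2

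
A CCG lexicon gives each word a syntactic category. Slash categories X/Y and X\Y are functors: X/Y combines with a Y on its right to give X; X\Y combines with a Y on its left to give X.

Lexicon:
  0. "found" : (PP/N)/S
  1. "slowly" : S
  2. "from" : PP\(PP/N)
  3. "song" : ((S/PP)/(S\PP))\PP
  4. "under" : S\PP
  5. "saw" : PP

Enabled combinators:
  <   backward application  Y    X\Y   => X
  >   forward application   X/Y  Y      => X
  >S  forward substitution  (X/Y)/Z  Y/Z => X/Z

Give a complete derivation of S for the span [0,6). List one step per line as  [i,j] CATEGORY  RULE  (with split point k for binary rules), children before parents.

[0,6] S   >
  [0,5] S/PP   >
    [0,4] (S/PP)/(S\PP)   <
      [0,3] PP   <
        [0,2] PP/N   >
          [0,1] "found" : (PP/N)/S
          [1,2] "slowly" : S
        [2,3] "from" : PP\(PP/N)
      [3,4] "song" : ((S/PP)/(S\PP))\PP
    [4,5] "under" : S\PP
  [5,6] "saw" : PP

[0,1] (PP/N)/S  lex  "found"
[1,2] S  lex  "slowly"
[0,2] PP/N  >  k=1
[2,3] PP\(PP/N)  lex  "from"
[0,3] PP  <  k=2
[3,4] ((S/PP)/(S\PP))\PP  lex  "song"
[0,4] (S/PP)/(S\PP)  <  k=3
[4,5] S\PP  lex  "under"
[0,5] S/PP  >  k=4
[5,6] PP  lex  "saw"
[0,6] S  >  k=5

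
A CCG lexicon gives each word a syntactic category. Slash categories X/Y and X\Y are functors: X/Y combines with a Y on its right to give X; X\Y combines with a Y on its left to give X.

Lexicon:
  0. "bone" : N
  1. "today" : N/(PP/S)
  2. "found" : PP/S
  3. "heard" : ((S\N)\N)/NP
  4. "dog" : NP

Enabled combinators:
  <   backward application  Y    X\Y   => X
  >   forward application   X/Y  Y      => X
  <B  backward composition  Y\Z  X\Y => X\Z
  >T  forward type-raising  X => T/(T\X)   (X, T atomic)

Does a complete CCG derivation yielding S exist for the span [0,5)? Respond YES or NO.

[0,5] S   >
  [0,1] S/(S\N)   >T
    [0,1] "bone" : N
  [1,5] S\N   <
    [1,3] N   >
      [1,2] "today" : N/(PP/S)
      [2,3] "found" : PP/S
    [3,5] (S\N)\N   >
      [3,4] "heard" : ((S\N)\N)/NP
      [4,5] "dog" : NP

YES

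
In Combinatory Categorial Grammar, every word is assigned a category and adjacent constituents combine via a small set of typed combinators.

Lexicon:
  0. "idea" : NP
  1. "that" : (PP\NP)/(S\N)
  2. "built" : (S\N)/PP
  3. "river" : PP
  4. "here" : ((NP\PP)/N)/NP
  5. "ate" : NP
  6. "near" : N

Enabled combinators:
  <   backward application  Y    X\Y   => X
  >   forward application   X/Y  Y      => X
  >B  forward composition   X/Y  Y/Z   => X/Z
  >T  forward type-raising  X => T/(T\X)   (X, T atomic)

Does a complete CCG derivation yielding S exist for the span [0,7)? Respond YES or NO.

NP (PP\NP)/(S\N) (S\N)/PP PP ((NP\PP)/N)/NP NP N
CKY chart[0,7] = {N/(N\NP), NP, NP/(NP\NP), NP/(N\N), PP/(PP\NP), S/(S\NP)}; S ∉ chart

NO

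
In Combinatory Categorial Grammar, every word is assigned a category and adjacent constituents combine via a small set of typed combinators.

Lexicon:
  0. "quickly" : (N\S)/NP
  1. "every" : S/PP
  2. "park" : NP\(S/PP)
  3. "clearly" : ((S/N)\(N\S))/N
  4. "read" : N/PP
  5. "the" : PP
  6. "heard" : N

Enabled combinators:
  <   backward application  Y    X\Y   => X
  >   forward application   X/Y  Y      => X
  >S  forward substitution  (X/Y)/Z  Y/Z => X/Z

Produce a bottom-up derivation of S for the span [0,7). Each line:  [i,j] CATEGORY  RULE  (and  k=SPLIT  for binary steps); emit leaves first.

[0,7] S   >
  [0,6] S/N   <
    [0,3] N\S   >
      [0,1] "quickly" : (N\S)/NP
      [1,3] NP   <
        [1,2] "every" : S/PP
        [2,3] "park" : NP\(S/PP)
    [3,6] (S/N)\(N\S)   >
      [3,4] "clearly" : ((S/N)\(N\S))/N
      [4,6] N   >
        [4,5] "read" : N/PP
        [5,6] "the" : PP
  [6,7] "heard" : N

[0,1] (N\S)/NP  lex  "quickly"
[1,2] S/PP  lex  "every"
[2,3] NP\(S/PP)  lex  "park"
[1,3] NP  <  k=2
[0,3] N\S  >  k=1
[3,4] ((S/N)\(N\S))/N  lex  "clearly"
[4,5] N/PP  lex  "read"
[5,6] PP  lex  "the"
[4,6] N  >  k=5
[3,6] (S/N)\(N\S)  >  k=4
[0,6] S/N  <  k=3
[6,7] N  lex  "heard"
[0,7] S  >  k=6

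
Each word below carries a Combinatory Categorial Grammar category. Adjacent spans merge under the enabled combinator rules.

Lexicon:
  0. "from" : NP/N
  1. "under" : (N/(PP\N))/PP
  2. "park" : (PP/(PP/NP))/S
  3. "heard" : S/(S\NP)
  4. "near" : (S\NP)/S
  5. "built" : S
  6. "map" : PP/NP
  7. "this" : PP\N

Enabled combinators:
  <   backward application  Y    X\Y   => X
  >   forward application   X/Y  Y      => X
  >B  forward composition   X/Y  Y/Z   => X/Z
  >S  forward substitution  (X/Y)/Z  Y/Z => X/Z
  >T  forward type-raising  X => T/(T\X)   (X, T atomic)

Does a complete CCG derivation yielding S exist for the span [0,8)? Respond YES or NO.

NP/N (N/(PP\N))/PP (PP/(PP/NP))/S S/(S\NP) (S\NP)/S S PP/NP PP\N
CKY chart[0,8] = {N/(N\NP), NP, NP/(NP\NP), NP/(N\N), PP/(PP\NP), S/(S\NP)}; S ∉ chart

NO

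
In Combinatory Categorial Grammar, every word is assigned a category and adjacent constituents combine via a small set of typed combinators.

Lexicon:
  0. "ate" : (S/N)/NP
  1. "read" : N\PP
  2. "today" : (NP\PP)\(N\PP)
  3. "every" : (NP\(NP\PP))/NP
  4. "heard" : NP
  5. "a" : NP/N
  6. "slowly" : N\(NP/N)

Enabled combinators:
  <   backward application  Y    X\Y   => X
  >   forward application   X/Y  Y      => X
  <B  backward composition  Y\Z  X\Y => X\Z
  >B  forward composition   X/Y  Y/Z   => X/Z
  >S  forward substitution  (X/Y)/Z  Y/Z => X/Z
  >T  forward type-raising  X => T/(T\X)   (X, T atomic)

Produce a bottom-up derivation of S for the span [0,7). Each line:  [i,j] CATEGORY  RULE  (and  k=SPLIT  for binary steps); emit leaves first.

[0,7] S   >
  [0,5] S/N   >
    [0,1] "ate" : (S/N)/NP
    [1,5] NP   <
      [1,3] NP\PP   <
        [1,2] "read" : N\PP
        [2,3] "today" : (NP\PP)\(N\PP)
      [3,5] NP\(NP\PP)   >
        [3,4] "every" : (NP\(NP\PP))/NP
        [4,5] "heard" : NP
  [5,7] N   <
    [5,6] "a" : NP/N
    [6,7] "slowly" : N\(NP/N)

[0,1] (S/N)/NP  lex  "ate"
[1,2] N\PP  lex  "read"
[2,3] (NP\PP)\(N\PP)  lex  "today"
[1,3] NP\PP  <  k=2
[3,4] (NP\(NP\PP))/NP  lex  "every"
[4,5] NP  lex  "heard"
[3,5] NP\(NP\PP)  >  k=4
[1,5] NP  <  k=3
[0,5] S/N  >  k=1
[5,6] NP/N  lex  "a"
[6,7] N\(NP/N)  lex  "slowly"
[5,7] N  <  k=6
[0,7] S  >  k=5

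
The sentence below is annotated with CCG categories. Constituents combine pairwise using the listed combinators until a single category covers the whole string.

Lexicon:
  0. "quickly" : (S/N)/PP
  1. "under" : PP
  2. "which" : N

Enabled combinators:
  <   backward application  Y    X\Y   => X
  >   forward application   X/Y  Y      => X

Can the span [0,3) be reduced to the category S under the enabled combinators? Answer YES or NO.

YES

[0,3] S   >
  [0,2] S/N   >
    [0,1] "quickly" : (S/N)/PP
    [1,2] "under" : PP
  [2,3] "which" : N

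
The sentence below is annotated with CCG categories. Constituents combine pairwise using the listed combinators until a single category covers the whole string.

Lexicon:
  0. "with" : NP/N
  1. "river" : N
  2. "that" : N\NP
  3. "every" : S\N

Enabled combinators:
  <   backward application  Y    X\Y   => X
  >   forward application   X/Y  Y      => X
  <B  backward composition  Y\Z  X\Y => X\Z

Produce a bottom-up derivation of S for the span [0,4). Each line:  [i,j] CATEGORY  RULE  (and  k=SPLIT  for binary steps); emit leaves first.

[0,4] S   <
  [0,2] NP   >
    [0,1] "with" : NP/N
    [1,2] "river" : N
  [2,4] S\NP   <B
    [2,3] "that" : N\NP
    [3,4] "every" : S\N

[0,1] NP/N  lex  "with"
[1,2] N  lex  "river"
[0,2] NP  >  k=1
[2,3] N\NP  lex  "that"
[3,4] S\N  lex  "every"
[2,4] S\NP  <B  k=3
[0,4] S  <  k=2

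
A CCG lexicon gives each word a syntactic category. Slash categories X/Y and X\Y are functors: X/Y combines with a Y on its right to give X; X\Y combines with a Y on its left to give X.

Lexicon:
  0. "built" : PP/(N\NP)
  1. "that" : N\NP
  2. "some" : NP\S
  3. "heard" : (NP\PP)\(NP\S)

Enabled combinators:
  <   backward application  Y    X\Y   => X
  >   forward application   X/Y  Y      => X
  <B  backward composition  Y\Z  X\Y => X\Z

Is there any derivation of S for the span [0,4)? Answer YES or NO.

NO

PP/(N\NP) N\NP NP\S (NP\PP)\(NP\S)
CKY chart[0,4] = {NP}; S ∉ chart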